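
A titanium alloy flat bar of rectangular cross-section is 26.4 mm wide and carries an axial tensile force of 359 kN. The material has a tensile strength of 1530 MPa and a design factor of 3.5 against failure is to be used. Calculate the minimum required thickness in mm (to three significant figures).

σ_allow = 1530/3.5 = 437.1 MPa.
Required area A = F/σ_allow = 359000/437.1 = 821.2 mm².
t = A/w = 821.2/26.4 = 31.11 mm.

t = 31.1 mm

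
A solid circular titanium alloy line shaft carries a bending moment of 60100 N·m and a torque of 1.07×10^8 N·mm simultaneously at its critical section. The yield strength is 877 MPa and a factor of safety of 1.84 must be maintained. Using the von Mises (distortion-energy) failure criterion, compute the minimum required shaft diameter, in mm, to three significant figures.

σ_allow = σ_y/n = 877/1.84 = 476.6 MPa.
For a solid shaft σ_b = 32M/(πd³) and τ = 16T/(πd³), so the von Mises stress is σ' = (16/πd³)·√(4M²+3T²).
√(4M²+3T²) = √(4×(6.010×10^7)² + 3×(1.070×10^8)²) = 2.209×10^8 N·mm.
d³ = 16×2.209×10^8/(π×476.6) = 2.360×10^6 mm³.
d = 133.1 mm.

d = 133 mm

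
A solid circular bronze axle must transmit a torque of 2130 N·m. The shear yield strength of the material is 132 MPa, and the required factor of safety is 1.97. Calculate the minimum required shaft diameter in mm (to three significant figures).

d = 54.5 mm

Allowable shear stress τ_allow = 132/1.97 = 67.01 MPa.
For a solid shaft τ = 16T/(πd³), so d³ = 16T/(π τ_allow) = 16×2130000/(π×67.01) = 161900 mm³.
d = (161900)^(1/3) = 54.50 mm.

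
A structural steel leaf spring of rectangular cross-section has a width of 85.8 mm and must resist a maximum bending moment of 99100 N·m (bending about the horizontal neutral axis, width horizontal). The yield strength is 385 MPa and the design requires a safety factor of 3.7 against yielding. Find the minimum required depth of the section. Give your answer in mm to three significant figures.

σ_allow = 385/3.7 = 104.1 MPa.
For a rectangular section σ = 6M/(bh²), so h² = 6M/(b σ_allow) = 6×9.9100×10^7/(85.8×104.1) = 66600 mm².
h = 258.1 mm.

h = 258 mm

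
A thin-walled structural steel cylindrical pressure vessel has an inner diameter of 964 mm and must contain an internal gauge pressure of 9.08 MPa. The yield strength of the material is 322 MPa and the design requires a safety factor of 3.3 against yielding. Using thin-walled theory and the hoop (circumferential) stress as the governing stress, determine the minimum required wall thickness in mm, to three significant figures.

σ_allow = 322/3.3 = 97.58 MPa.
Hoop stress σ_h = pD/(2t), so t = pD/(2σ_allow) = 9.08×964/(2×97.58) = 44.85 mm.

t = 44.9 mm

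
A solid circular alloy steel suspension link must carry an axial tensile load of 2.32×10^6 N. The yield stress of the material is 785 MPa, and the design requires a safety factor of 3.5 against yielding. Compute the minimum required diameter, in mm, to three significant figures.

d = 115 mm

Allowable stress σ_allow = 785/3.5 = 224.3 MPa.
Required area A = F/σ_allow = 2320000/224.3 = 10340 mm².
A = πd²/4 → d = √(4A/π) = 114.8 mm.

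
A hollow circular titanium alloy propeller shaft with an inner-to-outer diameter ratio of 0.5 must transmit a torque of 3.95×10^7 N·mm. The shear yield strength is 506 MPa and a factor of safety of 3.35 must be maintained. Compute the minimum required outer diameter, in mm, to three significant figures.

τ_allow = 506/3.35 = 151.0 MPa.
For a hollow shaft τ = 16T/[πd_o³(1−k⁴)] with k = 0.5, so 1−k⁴ = 0.9375.
d_o³ = 16T/[π τ_allow (1−k⁴)] = 16×3.9500×10^7/(π×151.0×0.9375) = 1.421×10^6 mm³.
d_o = 112.4 mm.

d_o = 112 mm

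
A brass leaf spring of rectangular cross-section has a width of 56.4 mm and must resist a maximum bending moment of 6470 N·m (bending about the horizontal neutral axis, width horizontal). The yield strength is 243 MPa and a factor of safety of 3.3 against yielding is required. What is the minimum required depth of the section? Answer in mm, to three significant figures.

σ_allow = 243/3.3 = 73.64 MPa.
For a rectangular section σ = 6M/(bh²), so h² = 6M/(b σ_allow) = 6×6470000/(56.4×73.64) = 9347 mm².
h = 96.68 mm.

h = 96.7 mm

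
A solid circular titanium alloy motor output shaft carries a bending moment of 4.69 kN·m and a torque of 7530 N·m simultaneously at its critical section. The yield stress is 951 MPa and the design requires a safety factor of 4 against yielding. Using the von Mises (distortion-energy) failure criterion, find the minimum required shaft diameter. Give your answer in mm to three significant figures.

d = 70.1 mm

σ_allow = σ_y/n = 951/4 = 237.8 MPa.
For a solid shaft σ_b = 32M/(πd³) and τ = 16T/(πd³), so the von Mises stress is σ' = (16/πd³)·√(4M²+3T²).
√(4M²+3T²) = √(4×(4.690×10^6)² + 3×(7.530×10^6)²) = 1.607×10^7 N·mm.
d³ = 16×1.607×10^7/(π×237.8) = 344100 mm³.
d = 70.08 mm.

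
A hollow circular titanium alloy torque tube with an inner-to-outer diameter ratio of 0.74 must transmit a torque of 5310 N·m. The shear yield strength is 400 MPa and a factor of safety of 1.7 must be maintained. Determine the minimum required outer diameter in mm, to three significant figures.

τ_allow = 400/1.7 = 235.3 MPa.
For a hollow shaft τ = 16T/[πd_o³(1−k⁴)] with k = 0.74, so 1−k⁴ = 0.7001.
d_o³ = 16T/[π τ_allow (1−k⁴)] = 16×5310000/(π×235.3×0.7001) = 164200 mm³.
d_o = 54.76 mm.

d_o = 54.8 mm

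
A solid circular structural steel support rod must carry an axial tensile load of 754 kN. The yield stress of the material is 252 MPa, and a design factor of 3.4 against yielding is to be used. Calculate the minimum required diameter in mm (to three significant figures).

d = 114 mm

Allowable stress σ_allow = 252/3.4 = 74.12 MPa.
Required area A = F/σ_allow = 754000/74.12 = 10170 mm².
A = πd²/4 → d = √(4A/π) = 113.8 mm.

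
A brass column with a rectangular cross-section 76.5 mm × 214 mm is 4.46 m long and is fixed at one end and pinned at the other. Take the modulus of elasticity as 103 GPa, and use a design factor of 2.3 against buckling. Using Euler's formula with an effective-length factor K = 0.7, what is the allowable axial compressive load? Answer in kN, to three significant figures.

Buckling occurs about the weak axis: I_min = h·b³/12 = 214×76.5³/12 = 7.984×10^6 mm⁴ (b = 76.5 mm is the smaller dimension).
Effective length L_e = KL = 0.7×4.46 m = 3122 mm.
Euler critical load P_cr = π²EI/L_e² = π²×103000×7.984×10^6/3122² = 832700 N.
P_allow = P_cr/n = 832700/2.3 = 362000 N.

P_allow = 362 kN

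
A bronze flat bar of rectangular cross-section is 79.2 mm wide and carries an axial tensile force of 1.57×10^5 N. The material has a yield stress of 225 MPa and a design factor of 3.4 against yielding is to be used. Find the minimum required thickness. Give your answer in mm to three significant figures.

σ_allow = 225/3.4 = 66.18 MPa.
Required area A = F/σ_allow = 157000/66.18 = 2372 mm².
t = A/w = 2372/79.2 = 29.96 mm.

t = 30.0 mm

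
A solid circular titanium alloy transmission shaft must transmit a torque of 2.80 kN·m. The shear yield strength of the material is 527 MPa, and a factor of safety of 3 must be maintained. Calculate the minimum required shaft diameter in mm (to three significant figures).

d = 43.3 mm

Allowable shear stress τ_allow = 527/3 = 175.7 MPa.
For a solid shaft τ = 16T/(πd³), so d³ = 16T/(π τ_allow) = 16×2800000/(π×175.7) = 81180 mm³.
d = (81180)^(1/3) = 43.30 mm.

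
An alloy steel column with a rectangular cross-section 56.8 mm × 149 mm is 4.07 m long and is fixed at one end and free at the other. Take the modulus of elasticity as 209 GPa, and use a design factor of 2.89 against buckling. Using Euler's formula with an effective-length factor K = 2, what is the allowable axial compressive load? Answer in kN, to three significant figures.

Buckling occurs about the weak axis: I_min = h·b³/12 = 149×56.8³/12 = 2.275×10^6 mm⁴ (b = 56.8 mm is the smaller dimension).
Effective length L_e = KL = 2×4.07 m = 8140 mm.
Euler critical load P_cr = π²EI/L_e² = π²×209000×2.275×10^6/8140² = 70830 N.
P_allow = P_cr/n = 70830/2.89 = 24510 N.

P_allow = 24.5 kN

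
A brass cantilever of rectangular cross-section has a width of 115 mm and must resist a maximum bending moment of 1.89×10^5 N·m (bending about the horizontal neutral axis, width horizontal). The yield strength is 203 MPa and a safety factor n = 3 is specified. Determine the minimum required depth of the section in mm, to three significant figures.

σ_allow = 203/3 = 67.67 MPa.
For a rectangular section σ = 6M/(bh²), so h² = 6M/(b σ_allow) = 6×1.8900×10^8/(115×67.67) = 145700 mm².
h = 381.7 mm.

h = 382 mm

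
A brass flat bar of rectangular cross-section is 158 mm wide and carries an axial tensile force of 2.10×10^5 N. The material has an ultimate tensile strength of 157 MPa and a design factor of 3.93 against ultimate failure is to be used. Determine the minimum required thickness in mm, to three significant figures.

σ_allow = 157/3.93 = 39.95 MPa.
Required area A = F/σ_allow = 210000/39.95 = 5257 mm².
t = A/w = 5257/158 = 33.27 mm.

t = 33.3 mm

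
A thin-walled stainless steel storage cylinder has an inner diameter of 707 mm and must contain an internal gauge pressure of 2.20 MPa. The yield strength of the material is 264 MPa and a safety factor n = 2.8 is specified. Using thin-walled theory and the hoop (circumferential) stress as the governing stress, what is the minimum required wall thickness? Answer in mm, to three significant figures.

σ_allow = 264/2.8 = 94.29 MPa.
Hoop stress σ_h = pD/(2t), so t = pD/(2σ_allow) = 2.20×707/(2×94.29) = 8.248 mm.

t = 8.25 mm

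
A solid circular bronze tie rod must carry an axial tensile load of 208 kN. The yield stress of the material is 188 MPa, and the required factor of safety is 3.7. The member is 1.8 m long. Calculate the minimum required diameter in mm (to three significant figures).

Allowable stress σ_allow = 188/3.7 = 50.81 MPa.
Required area A = F/σ_allow = 208000/50.81 = 4094 mm².
A = πd²/4 → d = √(4A/π) = 72.20 mm.

d = 72.2 mm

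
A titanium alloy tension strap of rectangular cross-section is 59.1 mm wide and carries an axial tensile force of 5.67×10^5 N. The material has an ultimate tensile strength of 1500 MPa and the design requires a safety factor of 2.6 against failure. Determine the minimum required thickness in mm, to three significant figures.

t = 16.6 mm

σ_allow = 1500/2.6 = 576.9 MPa.
Required area A = F/σ_allow = 567000/576.9 = 982.8 mm².
t = A/w = 982.8/59.1 = 16.63 mm.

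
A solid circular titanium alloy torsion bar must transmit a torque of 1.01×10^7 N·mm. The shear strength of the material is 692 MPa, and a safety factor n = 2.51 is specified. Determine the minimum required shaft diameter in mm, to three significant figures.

d = 57.1 mm

Allowable shear stress τ_allow = 692/2.51 = 275.7 MPa.
For a solid shaft τ = 16T/(πd³), so d³ = 16T/(π τ_allow) = 16×1.0100×10^7/(π×275.7) = 186600 mm³.
d = (186600)^(1/3) = 57.14 mm.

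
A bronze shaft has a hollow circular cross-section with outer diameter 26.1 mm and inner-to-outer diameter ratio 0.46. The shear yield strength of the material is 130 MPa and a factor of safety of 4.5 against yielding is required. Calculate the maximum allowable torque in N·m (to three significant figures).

T_allow = 96.3 N·m

τ_allow = 130/4.5 = 28.89 MPa.
For a hollow shaft T_allow = τ_allow·πd_o³(1−k⁴)/16 with 1−k⁴ = 0.9552, so πd_o³(1−k⁴)/16 = 3335 mm³.
T_allow = 28.89×3335 = 96340 N·mm = 96.34 N·m.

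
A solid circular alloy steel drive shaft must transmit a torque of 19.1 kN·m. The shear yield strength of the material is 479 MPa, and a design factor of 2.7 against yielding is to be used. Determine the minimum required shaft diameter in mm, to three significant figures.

d = 81.8 mm

Allowable shear stress τ_allow = 479/2.7 = 177.4 MPa.
For a solid shaft τ = 16T/(πd³), so d³ = 16T/(π τ_allow) = 16×1.9100×10^7/(π×177.4) = 548300 mm³.
d = (548300)^(1/3) = 81.85 mm.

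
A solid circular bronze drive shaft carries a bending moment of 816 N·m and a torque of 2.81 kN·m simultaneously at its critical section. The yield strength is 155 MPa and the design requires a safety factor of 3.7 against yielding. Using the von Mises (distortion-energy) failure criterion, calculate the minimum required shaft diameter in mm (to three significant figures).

σ_allow = σ_y/n = 155/3.7 = 41.89 MPa.
For a solid shaft σ_b = 32M/(πd³) and τ = 16T/(πd³), so the von Mises stress is σ' = (16/πd³)·√(4M²+3T²).
√(4M²+3T²) = √(4×(816000)² + 3×(2.810×10^6)²) = 5.133×10^6 N·mm.
d³ = 16×5.133×10^6/(π×41.89) = 624100 mm³.
d = 85.46 mm.

d = 85.5 mm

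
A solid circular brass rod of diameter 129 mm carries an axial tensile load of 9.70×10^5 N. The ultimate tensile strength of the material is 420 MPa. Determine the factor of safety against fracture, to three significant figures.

n = 5.66

A = πd²/4 = 13070 mm².
σ = F/A = 970000/13070 = 74.22 MPa.
n = 420/74.22 = 5.659.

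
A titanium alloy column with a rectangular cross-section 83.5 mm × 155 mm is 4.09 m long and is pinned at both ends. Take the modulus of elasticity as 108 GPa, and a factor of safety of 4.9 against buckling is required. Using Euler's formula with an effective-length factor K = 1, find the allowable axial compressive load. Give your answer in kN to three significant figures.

Buckling occurs about the weak axis: I_min = h·b³/12 = 155×83.5³/12 = 7.520×10^6 mm⁴ (b = 83.5 mm is the smaller dimension).
Effective length L_e = KL = 1×4.09 m = 4090 mm.
Euler critical load P_cr = π²EI/L_e² = π²×108000×7.520×10^6/4090² = 479200 N.
P_allow = P_cr/n = 479200/4.9 = 97790 N.

P_allow = 97.8 kN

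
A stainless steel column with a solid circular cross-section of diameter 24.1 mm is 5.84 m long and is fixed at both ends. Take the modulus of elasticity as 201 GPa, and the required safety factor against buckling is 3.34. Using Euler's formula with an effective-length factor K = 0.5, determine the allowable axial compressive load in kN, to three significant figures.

P_allow = 1.15 kN

I = πd⁴/64 = π×24.1⁴/64 = 16560 mm⁴.
Effective length L_e = KL = 0.5×5.84 m = 2920 mm.
Euler critical load P_cr = π²EI/L_e² = π²×201000×16560/2920² = 3853 N.
P_allow = P_cr/n = 3853/3.34 = 1154 N.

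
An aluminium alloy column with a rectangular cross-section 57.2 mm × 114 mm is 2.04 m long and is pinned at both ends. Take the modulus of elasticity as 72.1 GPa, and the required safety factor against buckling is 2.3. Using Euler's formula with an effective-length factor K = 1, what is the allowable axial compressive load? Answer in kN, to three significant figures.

Buckling occurs about the weak axis: I_min = h·b³/12 = 114×57.2³/12 = 1.778×10^6 mm⁴ (b = 57.2 mm is the smaller dimension).
Effective length L_e = KL = 1×2.04 m = 2040 mm.
Euler critical load P_cr = π²EI/L_e² = π²×72100×1.778×10^6/2040² = 304000 N.
P_allow = P_cr/n = 304000/2.3 = 132200 N.

P_allow = 132 kN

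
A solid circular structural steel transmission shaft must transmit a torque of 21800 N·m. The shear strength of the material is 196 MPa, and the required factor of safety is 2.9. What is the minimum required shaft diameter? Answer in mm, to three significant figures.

Allowable shear stress τ_allow = 196/2.9 = 67.59 MPa.
For a solid shaft τ = 16T/(πd³), so d³ = 16T/(π τ_allow) = 16×2.1800×10^7/(π×67.59) = 1.643×10^6 mm³.
d = (1.643×10^6)^(1/3) = 118.0 mm.

d = 118 mm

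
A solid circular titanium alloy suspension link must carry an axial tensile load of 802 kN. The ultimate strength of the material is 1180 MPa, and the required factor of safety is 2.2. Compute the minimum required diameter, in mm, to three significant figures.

d = 43.6 mm

Allowable stress σ_allow = 1180/2.2 = 536.4 MPa.
Required area A = F/σ_allow = 802000/536.4 = 1495 mm².
A = πd²/4 → d = √(4A/π) = 43.63 mm.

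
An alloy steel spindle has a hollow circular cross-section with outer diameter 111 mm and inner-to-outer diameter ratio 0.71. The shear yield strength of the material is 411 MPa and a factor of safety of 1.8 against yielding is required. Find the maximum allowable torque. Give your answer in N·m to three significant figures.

τ_allow = 411/1.8 = 228.3 MPa.
For a hollow shaft T_allow = τ_allow·πd_o³(1−k⁴)/16 with 1−k⁴ = 0.7459, so πd_o³(1−k⁴)/16 = 200300 mm³.
T_allow = 228.3×200300 = 4.573×10^7 N·mm = 45730 N·m.

T_allow = 45700 N·m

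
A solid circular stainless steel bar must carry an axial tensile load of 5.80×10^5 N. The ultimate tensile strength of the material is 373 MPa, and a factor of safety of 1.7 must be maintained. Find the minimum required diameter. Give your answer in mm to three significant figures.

d = 58.0 mm

Allowable stress σ_allow = 373/1.7 = 219.4 MPa.
Required area A = F/σ_allow = 580000/219.4 = 2643 mm².
A = πd²/4 → d = √(4A/π) = 58.01 mm.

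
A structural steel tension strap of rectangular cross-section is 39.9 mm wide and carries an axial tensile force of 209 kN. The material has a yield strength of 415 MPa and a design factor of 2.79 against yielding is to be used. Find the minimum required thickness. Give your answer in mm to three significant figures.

t = 35.2 mm

σ_allow = 415/2.79 = 148.7 MPa.
Required area A = F/σ_allow = 209000/148.7 = 1405 mm².
t = A/w = 1405/39.9 = 35.22 mm.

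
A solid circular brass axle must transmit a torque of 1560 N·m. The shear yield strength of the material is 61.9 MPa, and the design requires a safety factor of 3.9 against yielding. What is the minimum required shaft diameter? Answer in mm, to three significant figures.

Allowable shear stress τ_allow = 61.9/3.9 = 15.87 MPa.
For a solid shaft τ = 16T/(πd³), so d³ = 16T/(π τ_allow) = 16×1560000/(π×15.87) = 500600 mm³.
d = (500600)^(1/3) = 79.40 mm.

d = 79.4 mm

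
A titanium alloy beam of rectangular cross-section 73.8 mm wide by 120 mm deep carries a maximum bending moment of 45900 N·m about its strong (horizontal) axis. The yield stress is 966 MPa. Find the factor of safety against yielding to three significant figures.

Section modulus S = bh²/6 = 73.8×120²/6 = 177100 mm³.
σ = M/S = 4.5900×10^7/177100 = 259.1 MPa.
n = 966/259.1 = 3.728.

n = 3.73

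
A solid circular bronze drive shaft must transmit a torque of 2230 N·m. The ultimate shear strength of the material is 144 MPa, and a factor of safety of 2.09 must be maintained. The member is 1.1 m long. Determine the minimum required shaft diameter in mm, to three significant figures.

Allowable shear stress τ_allow = 144/2.09 = 68.90 MPa.
For a solid shaft τ = 16T/(πd³), so d³ = 16T/(π τ_allow) = 16×2230000/(π×68.90) = 164800 mm³.
d = (164800)^(1/3) = 54.83 mm.

d = 54.8 mm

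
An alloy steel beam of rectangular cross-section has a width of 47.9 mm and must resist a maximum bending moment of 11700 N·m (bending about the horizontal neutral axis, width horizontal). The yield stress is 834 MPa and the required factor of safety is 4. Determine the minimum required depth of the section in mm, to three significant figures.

σ_allow = 834/4 = 208.5 MPa.
For a rectangular section σ = 6M/(bh²), so h² = 6M/(b σ_allow) = 6×1.1700×10^7/(47.9×208.5) = 7029 mm².
h = 83.84 mm.

h = 83.8 mm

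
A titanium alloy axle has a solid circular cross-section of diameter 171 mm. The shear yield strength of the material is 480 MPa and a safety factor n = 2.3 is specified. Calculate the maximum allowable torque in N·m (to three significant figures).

τ_allow = 480/2.3 = 208.7 MPa.
For a solid shaft T_allow = τ_allow·πd³/16; πd³/16 = π×171³/16 = 981800 mm³.
T_allow = 208.7×981800 = 2.049×10^8 N·mm = 204900 N·m.

T_allow = 2.05×10^5 N·m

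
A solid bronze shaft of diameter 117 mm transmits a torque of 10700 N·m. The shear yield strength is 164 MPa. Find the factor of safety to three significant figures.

τ = 16T/(πd³) = 16×1.0700×10^7/(π×117³) = 34.02 MPa.
n = τ_limit/τ = 164/34.02 = 4.820.

n = 4.82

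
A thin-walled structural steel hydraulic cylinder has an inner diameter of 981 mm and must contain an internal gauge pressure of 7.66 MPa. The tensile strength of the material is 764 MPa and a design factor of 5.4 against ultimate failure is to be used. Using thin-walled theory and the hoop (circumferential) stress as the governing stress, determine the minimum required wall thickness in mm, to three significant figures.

t = 26.6 mm

σ_allow = 764/5.4 = 141.5 MPa.
Hoop stress σ_h = pD/(2t), so t = pD/(2σ_allow) = 7.66×981/(2×141.5) = 26.56 mm.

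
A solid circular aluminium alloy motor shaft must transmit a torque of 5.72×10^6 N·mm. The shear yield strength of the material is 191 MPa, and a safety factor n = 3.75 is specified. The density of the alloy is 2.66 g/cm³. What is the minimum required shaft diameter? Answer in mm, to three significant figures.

d = 83.0 mm

Allowable shear stress τ_allow = 191/3.75 = 50.93 MPa.
For a solid shaft τ = 16T/(πd³), so d³ = 16T/(π τ_allow) = 16×5720000/(π×50.93) = 572000 mm³.
d = (572000)^(1/3) = 83.01 mm.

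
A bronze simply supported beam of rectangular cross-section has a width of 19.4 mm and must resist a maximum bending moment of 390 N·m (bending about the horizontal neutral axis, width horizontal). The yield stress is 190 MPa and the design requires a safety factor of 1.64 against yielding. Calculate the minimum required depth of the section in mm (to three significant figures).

σ_allow = 190/1.64 = 115.9 MPa.
For a rectangular section σ = 6M/(bh²), so h² = 6M/(b σ_allow) = 6×390000/(19.4×115.9) = 1041 mm².
h = 32.27 mm.

h = 32.3 mm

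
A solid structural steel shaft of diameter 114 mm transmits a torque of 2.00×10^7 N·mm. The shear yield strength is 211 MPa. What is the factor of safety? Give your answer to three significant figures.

n = 3.07

τ = 16T/(πd³) = 16×2.0000×10^7/(π×114³) = 68.75 MPa.
n = τ_limit/τ = 211/68.75 = 3.069.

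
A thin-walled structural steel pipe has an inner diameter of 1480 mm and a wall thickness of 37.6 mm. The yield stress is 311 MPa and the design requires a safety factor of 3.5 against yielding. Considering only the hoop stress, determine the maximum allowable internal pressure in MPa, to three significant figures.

σ_allow = 311/3.5 = 88.86 MPa.
σ_h = pD/(2t) → p_allow = 2σ_allow t/D = 2×88.86×37.6/1480 = 4.515 MPa.

p_allow = 4.51 MPa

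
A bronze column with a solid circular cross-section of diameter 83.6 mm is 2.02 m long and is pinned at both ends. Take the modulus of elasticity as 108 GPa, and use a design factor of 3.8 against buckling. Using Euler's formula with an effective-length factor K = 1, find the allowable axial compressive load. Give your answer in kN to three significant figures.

I = πd⁴/64 = π×83.6⁴/64 = 2.398×10^6 mm⁴.
Effective length L_e = KL = 1×2.02 m = 2020 mm.
Euler critical load P_cr = π²EI/L_e² = π²×108000×2.398×10^6/2020² = 626300 N.
P_allow = P_cr/n = 626300/3.8 = 164800 N.

P_allow = 165 kN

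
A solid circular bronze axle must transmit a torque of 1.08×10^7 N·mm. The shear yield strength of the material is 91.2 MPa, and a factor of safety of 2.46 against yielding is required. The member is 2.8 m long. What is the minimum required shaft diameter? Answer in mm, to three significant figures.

Allowable shear stress τ_allow = 91.2/2.46 = 37.07 MPa.
For a solid shaft τ = 16T/(πd³), so d³ = 16T/(π τ_allow) = 16×1.0800×10^7/(π×37.07) = 1.484×10^6 mm³.
d = (1.484×10^6)^(1/3) = 114.1 mm.

d = 114 mm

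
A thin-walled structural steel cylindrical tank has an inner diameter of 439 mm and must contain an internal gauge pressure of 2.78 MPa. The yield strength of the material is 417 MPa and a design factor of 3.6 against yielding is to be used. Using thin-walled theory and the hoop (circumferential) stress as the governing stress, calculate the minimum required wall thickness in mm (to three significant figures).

t = 5.27 mm

σ_allow = 417/3.6 = 115.8 MPa.
Hoop stress σ_h = pD/(2t), so t = pD/(2σ_allow) = 2.78×439/(2×115.8) = 5.268 mm.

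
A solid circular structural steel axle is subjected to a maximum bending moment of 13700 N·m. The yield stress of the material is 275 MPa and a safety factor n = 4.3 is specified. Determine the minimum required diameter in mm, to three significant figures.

σ_allow = 275/4.3 = 63.95 MPa.
For a solid circular section σ = 32M/(πd³), so d³ = 32M/(π σ_allow) = 32×1.3700×10^7/(π×63.95) = 2.182×10^6 mm³.
d = 129.7 mm.

d = 130 mm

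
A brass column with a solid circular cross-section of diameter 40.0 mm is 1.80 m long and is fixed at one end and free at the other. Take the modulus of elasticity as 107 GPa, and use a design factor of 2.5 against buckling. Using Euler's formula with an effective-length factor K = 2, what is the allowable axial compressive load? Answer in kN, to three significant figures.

I = πd⁴/64 = π×40.0⁴/64 = 125700 mm⁴.
Effective length L_e = KL = 2×1.80 m = 3600 mm.
Euler critical load P_cr = π²EI/L_e² = π²×107000×125700/3600² = 10240 N.
P_allow = P_cr/n = 10240/2.5 = 4096 N.

P_allow = 4.10 kN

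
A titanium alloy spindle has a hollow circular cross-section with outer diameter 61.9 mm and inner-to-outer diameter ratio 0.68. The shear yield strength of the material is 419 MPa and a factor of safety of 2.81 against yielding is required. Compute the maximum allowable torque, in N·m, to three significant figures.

τ_allow = 419/2.81 = 149.1 MPa.
For a hollow shaft T_allow = τ_allow·πd_o³(1−k⁴)/16 with 1−k⁴ = 0.7862, so πd_o³(1−k⁴)/16 = 36610 mm³.
T_allow = 149.1×36610 = 5.459×10^6 N·mm = 5459 N·m.

T_allow = 5460 N·m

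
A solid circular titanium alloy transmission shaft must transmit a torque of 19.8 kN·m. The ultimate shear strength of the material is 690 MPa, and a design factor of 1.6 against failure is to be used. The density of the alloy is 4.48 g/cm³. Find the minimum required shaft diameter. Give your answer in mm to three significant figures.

Allowable shear stress τ_allow = 690/1.6 = 431.2 MPa.
For a solid shaft τ = 16T/(πd³), so d³ = 16T/(π τ_allow) = 16×1.9800×10^7/(π×431.2) = 233800 mm³.
d = (233800)^(1/3) = 61.61 mm.

d = 61.6 mm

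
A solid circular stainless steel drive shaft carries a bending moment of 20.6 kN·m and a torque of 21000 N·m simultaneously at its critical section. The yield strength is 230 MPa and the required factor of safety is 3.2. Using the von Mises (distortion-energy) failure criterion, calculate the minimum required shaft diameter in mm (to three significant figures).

d = 157 mm

σ_allow = σ_y/n = 230/3.2 = 71.88 MPa.
For a solid shaft σ_b = 32M/(πd³) and τ = 16T/(πd³), so the von Mises stress is σ' = (16/πd³)·√(4M²+3T²).
√(4M²+3T²) = √(4×(2.060×10^7)² + 3×(2.100×10^7)²) = 5.496×10^7 N·mm.
d³ = 16×5.496×10^7/(π×71.88) = 3.894×10^6 mm³.
d = 157.3 mm.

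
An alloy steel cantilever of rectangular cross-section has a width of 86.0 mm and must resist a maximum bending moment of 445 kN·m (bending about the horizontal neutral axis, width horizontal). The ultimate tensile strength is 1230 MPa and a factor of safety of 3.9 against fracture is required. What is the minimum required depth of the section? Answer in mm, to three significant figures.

σ_allow = 1230/3.9 = 315.4 MPa.
For a rectangular section σ = 6M/(bh²), so h² = 6M/(b σ_allow) = 6×4.4500×10^8/(86.0×315.4) = 98440 mm².
h = 313.8 mm.

h = 314 mm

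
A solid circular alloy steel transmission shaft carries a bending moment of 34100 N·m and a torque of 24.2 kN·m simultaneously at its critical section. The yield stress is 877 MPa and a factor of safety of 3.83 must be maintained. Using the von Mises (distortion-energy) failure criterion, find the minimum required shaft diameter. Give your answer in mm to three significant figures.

σ_allow = σ_y/n = 877/3.83 = 229.0 MPa.
For a solid shaft σ_b = 32M/(πd³) and τ = 16T/(πd³), so the von Mises stress is σ' = (16/πd³)·√(4M²+3T²).
√(4M²+3T²) = √(4×(3.410×10^7)² + 3×(2.420×10^7)²) = 8.005×10^7 N·mm.
d³ = 16×8.005×10^7/(π×229.0) = 1.780×10^6 mm³.
d = 121.2 mm.

d = 121 mm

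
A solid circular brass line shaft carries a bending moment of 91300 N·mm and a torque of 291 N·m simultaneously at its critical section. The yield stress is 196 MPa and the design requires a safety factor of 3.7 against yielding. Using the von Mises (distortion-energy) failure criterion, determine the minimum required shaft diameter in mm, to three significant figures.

d = 37.2 mm

σ_allow = σ_y/n = 196/3.7 = 52.97 MPa.
For a solid shaft σ_b = 32M/(πd³) and τ = 16T/(πd³), so the von Mises stress is σ' = (16/πd³)·√(4M²+3T²).
√(4M²+3T²) = √(4×(91300)² + 3×(291000)²) = 536100 N·mm.
d³ = 16×536100/(π×52.97) = 51540 mm³.
d = 37.21 mm.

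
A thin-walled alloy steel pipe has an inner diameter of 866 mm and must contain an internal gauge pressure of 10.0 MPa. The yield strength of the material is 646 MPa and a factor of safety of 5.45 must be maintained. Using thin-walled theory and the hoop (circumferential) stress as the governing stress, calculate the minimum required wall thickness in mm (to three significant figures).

t = 36.5 mm

σ_allow = 646/5.45 = 118.5 MPa.
Hoop stress σ_h = pD/(2t), so t = pD/(2σ_allow) = 10.0×866/(2×118.5) = 36.53 mm.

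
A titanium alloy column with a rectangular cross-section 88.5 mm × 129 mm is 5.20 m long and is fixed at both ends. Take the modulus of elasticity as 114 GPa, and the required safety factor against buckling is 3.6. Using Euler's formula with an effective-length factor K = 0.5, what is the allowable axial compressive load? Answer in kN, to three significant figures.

P_allow = 345 kN

Buckling occurs about the weak axis: I_min = h·b³/12 = 129×88.5³/12 = 7.451×10^6 mm⁴ (b = 88.5 mm is the smaller dimension).
Effective length L_e = KL = 0.5×5.20 m = 2600 mm.
Euler critical load P_cr = π²EI/L_e² = π²×114000×7.451×10^6/2600² = 1.240×10^6 N.
P_allow = P_cr/n = 1.240×10^6/3.6 = 344500 N.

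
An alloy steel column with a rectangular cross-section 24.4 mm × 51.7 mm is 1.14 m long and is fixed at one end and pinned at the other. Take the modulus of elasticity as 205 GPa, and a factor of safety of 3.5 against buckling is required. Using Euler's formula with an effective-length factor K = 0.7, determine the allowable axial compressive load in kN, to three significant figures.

P_allow = 56.8 kN

Buckling occurs about the weak axis: I_min = h·b³/12 = 51.7×24.4³/12 = 62590 mm⁴ (b = 24.4 mm is the smaller dimension).
Effective length L_e = KL = 0.7×1.14 m = 798.0 mm.
Euler critical load P_cr = π²EI/L_e² = π²×205000×62590/798.0² = 198900 N.
P_allow = P_cr/n = 198900/3.5 = 56810 N.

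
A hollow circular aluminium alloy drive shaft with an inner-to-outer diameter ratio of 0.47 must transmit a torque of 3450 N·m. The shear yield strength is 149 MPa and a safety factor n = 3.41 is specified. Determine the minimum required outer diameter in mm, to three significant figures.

d_o = 75.1 mm

τ_allow = 149/3.41 = 43.70 MPa.
For a hollow shaft τ = 16T/[πd_o³(1−k⁴)] with k = 0.47, so 1−k⁴ = 0.9512.
d_o³ = 16T/[π τ_allow (1−k⁴)] = 16×3450000/(π×43.70×0.9512) = 422800 mm³.
d_o = 75.05 mm.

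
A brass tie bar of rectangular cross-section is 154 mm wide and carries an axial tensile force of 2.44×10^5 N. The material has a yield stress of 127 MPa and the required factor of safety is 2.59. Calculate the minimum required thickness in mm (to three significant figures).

t = 32.3 mm

σ_allow = 127/2.59 = 49.03 MPa.
Required area A = F/σ_allow = 244000/49.03 = 4976 mm².
t = A/w = 4976/154 = 32.31 mm.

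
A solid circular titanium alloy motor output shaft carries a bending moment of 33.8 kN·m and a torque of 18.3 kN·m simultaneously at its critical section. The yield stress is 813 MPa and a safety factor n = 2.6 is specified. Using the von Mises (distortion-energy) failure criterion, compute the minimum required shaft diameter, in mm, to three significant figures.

σ_allow = σ_y/n = 813/2.6 = 312.7 MPa.
For a solid shaft σ_b = 32M/(πd³) and τ = 16T/(πd³), so the von Mises stress is σ' = (16/πd³)·√(4M²+3T²).
√(4M²+3T²) = √(4×(3.380×10^7)² + 3×(1.830×10^7)²) = 7.466×10^7 N·mm.
d³ = 16×7.466×10^7/(π×312.7) = 1.216×10^6 mm³.
d = 106.7 mm.

d = 107 mm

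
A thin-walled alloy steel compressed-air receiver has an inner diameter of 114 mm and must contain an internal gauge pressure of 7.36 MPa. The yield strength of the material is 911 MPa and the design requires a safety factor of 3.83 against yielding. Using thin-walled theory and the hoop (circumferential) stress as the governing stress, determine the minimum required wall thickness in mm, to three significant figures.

σ_allow = 911/3.83 = 237.9 MPa.
Hoop stress σ_h = pD/(2t), so t = pD/(2σ_allow) = 7.36×114/(2×237.9) = 1.764 mm.

t = 1.76 mm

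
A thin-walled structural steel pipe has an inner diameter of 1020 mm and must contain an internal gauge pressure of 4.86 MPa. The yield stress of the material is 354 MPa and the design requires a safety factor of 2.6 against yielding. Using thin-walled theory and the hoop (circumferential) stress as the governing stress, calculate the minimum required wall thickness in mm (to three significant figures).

t = 18.2 mm

σ_allow = 354/2.6 = 136.2 MPa.
Hoop stress σ_h = pD/(2t), so t = pD/(2σ_allow) = 4.86×1020/(2×136.2) = 18.20 mm.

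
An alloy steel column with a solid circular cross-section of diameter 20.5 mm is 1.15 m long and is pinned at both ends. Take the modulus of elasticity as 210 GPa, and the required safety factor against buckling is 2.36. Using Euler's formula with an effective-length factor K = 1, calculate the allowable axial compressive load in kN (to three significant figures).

I = πd⁴/64 = π×20.5⁴/64 = 8669 mm⁴.
Effective length L_e = KL = 1×1.15 m = 1150 mm.
Euler critical load P_cr = π²EI/L_e² = π²×210000×8669/1150² = 13590 N.
P_allow = P_cr/n = 13590/2.36 = 5757 N.

P_allow = 5.76 kN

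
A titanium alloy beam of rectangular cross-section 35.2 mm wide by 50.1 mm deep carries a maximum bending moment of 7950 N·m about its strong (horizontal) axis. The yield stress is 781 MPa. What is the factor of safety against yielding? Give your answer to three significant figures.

n = 1.45

Section modulus S = bh²/6 = 35.2×50.1²/6 = 14730 mm³.
σ = M/S = 7950000/14730 = 539.9 MPa.
n = 781/539.9 = 1.447.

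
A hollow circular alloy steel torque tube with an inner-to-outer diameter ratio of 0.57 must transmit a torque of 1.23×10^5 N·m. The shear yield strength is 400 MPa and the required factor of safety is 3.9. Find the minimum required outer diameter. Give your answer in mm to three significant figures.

d_o = 190 mm

τ_allow = 400/3.9 = 102.6 MPa.
For a hollow shaft τ = 16T/[πd_o³(1−k⁴)] with k = 0.57, so 1−k⁴ = 0.8944.
d_o³ = 16T/[π τ_allow (1−k⁴)] = 16×1.2300×10^8/(π×102.6×0.8944) = 6.829×10^6 mm³.
d_o = 189.7 mm.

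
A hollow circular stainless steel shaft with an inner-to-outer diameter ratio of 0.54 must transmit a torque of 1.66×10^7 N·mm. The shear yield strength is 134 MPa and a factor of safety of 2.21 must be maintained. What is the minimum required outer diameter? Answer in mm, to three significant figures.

τ_allow = 134/2.21 = 60.63 MPa.
For a hollow shaft τ = 16T/[πd_o³(1−k⁴)] with k = 0.54, so 1−k⁴ = 0.9150.
d_o³ = 16T/[π τ_allow (1−k⁴)] = 16×1.6600×10^7/(π×60.63×0.9150) = 1.524×10^6 mm³.
d_o = 115.1 mm.

d_o = 115 mm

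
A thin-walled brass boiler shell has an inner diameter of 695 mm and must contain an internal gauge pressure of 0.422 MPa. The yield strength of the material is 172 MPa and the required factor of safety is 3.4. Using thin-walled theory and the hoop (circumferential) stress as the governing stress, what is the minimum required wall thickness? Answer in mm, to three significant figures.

t = 2.90 mm

σ_allow = 172/3.4 = 50.59 MPa.
Hoop stress σ_h = pD/(2t), so t = pD/(2σ_allow) = 0.422×695/(2×50.59) = 2.899 mm.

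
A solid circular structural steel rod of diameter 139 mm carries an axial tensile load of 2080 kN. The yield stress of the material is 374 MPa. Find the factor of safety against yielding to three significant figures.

n = 2.73

A = πd²/4 = 15170 mm².
σ = F/A = 2080000/15170 = 137.1 MPa.
n = 374/137.1 = 2.729.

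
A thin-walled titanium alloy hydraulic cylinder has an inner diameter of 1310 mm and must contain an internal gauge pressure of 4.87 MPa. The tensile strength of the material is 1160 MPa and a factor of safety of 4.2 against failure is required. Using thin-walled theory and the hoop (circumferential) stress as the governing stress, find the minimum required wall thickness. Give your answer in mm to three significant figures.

t = 11.5 mm

σ_allow = 1160/4.2 = 276.2 MPa.
Hoop stress σ_h = pD/(2t), so t = pD/(2σ_allow) = 4.87×1310/(2×276.2) = 11.55 mm.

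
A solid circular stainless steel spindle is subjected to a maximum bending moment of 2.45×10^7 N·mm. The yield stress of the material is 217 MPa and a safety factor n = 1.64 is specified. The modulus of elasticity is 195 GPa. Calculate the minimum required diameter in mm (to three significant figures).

σ_allow = 217/1.64 = 132.3 MPa.
For a solid circular section σ = 32M/(πd³), so d³ = 32M/(π σ_allow) = 32×2.4500×10^7/(π×132.3) = 1.886×10^6 mm³.
d = 123.6 mm.

d = 124 mm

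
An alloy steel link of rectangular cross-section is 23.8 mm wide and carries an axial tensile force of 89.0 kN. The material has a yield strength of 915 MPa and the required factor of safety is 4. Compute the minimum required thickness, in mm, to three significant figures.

σ_allow = 915/4 = 228.8 MPa.
Required area A = F/σ_allow = 89000/228.8 = 389.1 mm².
t = A/w = 389.1/23.8 = 16.35 mm.

t = 16.3 mm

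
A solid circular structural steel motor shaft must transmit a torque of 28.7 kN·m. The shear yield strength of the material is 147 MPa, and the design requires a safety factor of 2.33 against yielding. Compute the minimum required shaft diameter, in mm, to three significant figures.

Allowable shear stress τ_allow = 147/2.33 = 63.09 MPa.
For a solid shaft τ = 16T/(πd³), so d³ = 16T/(π τ_allow) = 16×2.8700×10^7/(π×63.09) = 2.317×10^6 mm³.
d = (2.317×10^6)^(1/3) = 132.3 mm.

d = 132 mm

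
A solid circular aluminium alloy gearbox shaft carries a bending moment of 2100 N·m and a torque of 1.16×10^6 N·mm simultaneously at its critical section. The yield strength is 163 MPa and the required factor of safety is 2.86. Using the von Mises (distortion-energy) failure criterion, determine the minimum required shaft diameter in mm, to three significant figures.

d = 74.7 mm

σ_allow = σ_y/n = 163/2.86 = 56.99 MPa.
For a solid shaft σ_b = 32M/(πd³) and τ = 16T/(πd³), so the von Mises stress is σ' = (16/πd³)·√(4M²+3T²).
√(4M²+3T²) = √(4×(2.100×10^6)² + 3×(1.160×10^6)²) = 4.656×10^6 N·mm.
d³ = 16×4.656×10^6/(π×56.99) = 416100 mm³.
d = 74.65 mm.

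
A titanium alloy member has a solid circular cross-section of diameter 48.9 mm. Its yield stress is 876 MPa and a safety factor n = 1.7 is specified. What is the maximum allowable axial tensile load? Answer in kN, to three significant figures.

σ_allow = 876/1.7 = 515.3 MPa.
A = πd²/4 = π×48.9²/4 = 1878 mm².
F_allow = σ_allow × A = 515.3×1878 = 967700 N.

F_allow = 968 kN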